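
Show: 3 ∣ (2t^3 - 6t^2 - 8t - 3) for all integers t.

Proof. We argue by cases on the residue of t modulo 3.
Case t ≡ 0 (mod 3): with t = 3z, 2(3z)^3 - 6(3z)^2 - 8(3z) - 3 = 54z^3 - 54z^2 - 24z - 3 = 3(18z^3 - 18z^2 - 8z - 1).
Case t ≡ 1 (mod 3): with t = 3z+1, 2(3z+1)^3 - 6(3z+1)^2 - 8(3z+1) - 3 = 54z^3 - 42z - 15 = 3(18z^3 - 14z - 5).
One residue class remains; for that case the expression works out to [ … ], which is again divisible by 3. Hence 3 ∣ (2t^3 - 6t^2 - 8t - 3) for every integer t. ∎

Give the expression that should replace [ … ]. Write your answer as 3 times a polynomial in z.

3(18z^3 + 18z^2 - 8z - 9)

The residues treated are {0, 1}, so the missing case is t ≡ 2 (mod 3); write t = 3z+2.
Then 2(3z+2)^3 - 6(3z+2)^2 - 8(3z+2) - 3 = 54z^3 + 54z^2 - 24z - 27 = 3(18z^3 + 18z^2 - 8z - 9).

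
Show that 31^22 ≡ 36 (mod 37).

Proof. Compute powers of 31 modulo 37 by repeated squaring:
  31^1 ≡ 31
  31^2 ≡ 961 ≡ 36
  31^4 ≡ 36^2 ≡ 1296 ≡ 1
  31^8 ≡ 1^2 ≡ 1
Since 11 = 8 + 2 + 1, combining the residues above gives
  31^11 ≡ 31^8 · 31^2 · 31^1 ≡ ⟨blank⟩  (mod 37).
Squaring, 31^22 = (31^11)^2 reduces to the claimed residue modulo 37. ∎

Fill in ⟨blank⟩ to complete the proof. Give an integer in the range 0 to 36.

6

31^8 · 31^2 · 31^1 ≡ 1 · 36 · 31 = 1116.
1116 mod 37 = 6, so 31^11 ≡ 6 (mod 37).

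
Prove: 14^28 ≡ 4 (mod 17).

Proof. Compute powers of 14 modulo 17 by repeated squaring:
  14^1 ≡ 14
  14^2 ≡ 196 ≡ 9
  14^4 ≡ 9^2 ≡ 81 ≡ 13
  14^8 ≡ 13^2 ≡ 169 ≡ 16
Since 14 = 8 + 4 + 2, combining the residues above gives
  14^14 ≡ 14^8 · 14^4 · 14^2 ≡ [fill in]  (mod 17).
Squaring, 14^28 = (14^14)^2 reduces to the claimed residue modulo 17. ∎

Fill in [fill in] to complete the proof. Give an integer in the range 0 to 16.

2

Multiply the listed residues: 16 · 13 · 9 = 208 → 1872.
Reducing modulo 17: 1872 = 110·17 + 2, so 14^14 ≡ 2.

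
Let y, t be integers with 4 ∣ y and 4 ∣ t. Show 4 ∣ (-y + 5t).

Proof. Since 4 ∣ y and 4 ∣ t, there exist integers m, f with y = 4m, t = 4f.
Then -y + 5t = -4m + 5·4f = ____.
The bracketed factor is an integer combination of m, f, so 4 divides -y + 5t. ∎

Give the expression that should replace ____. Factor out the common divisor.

4(5f - m)

Pull the common 4 out of every term: -4m + 5·4f = 4(5f - m).
5f - m is an integer, which exhibits the divisibility.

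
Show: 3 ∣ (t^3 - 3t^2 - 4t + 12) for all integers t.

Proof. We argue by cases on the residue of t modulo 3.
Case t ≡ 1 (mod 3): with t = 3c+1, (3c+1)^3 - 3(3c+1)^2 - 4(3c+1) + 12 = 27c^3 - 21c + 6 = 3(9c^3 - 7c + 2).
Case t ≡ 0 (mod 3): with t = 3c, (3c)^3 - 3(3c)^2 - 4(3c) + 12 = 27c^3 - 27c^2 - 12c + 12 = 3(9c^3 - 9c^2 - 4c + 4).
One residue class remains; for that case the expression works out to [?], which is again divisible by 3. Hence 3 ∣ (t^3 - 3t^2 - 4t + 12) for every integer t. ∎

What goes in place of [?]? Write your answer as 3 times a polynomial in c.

3(9c^3 + 9c^2 - 4c)

Only t ≡ 2 (mod 3) is unaccounted for. Put t = 3c+2:
(3c+2)^3 - 3(3c+2)^2 - 4(3c+2) + 12 expands to 27c^3 + 27c^2 - 12c,
and factoring out 3 leaves 3(9c^3 + 9c^2 - 4c).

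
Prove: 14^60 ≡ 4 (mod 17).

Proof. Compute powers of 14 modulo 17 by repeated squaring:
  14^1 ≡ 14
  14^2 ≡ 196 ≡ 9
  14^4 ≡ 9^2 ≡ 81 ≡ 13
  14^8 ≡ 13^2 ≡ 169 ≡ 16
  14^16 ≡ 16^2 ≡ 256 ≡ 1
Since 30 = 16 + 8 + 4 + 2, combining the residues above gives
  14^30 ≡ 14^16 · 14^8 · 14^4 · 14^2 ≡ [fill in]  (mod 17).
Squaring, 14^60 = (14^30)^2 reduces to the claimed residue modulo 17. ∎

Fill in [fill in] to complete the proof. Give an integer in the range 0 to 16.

14^16 · 14^8 · 14^4 · 14^2 ≡ 1 · 16 · 13 · 9 = 1872.
1872 mod 17 = 2, so 14^30 ≡ 2 (mod 17).

2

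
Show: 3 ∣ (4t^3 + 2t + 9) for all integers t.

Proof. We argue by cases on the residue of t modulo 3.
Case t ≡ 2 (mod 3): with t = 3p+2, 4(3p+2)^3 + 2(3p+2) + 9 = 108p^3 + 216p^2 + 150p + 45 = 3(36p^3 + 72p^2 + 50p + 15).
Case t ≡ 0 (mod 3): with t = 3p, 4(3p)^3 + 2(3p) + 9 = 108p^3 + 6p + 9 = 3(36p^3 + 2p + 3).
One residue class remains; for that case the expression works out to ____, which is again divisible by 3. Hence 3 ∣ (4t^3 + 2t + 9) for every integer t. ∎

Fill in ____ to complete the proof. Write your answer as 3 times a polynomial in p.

3(36p^3 + 36p^2 + 14p + 5)

The residues treated are {2, 0}, so the missing case is t ≡ 1 (mod 3); write t = 3p+1.
Then 4(3p+1)^3 + 2(3p+1) + 9 = 108p^3 + 108p^2 + 42p + 15 = 3(36p^3 + 36p^2 + 14p + 5).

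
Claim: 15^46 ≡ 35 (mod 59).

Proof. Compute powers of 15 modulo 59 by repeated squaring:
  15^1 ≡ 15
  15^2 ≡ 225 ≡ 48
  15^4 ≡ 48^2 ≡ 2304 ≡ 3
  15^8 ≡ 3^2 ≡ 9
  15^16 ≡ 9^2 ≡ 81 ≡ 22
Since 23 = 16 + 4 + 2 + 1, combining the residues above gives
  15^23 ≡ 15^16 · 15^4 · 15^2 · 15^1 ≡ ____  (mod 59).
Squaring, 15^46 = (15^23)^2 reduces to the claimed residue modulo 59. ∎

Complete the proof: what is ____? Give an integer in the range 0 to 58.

Multiply the listed residues: 22 · 3 · 48 · 15 = 66 → 3168 → 47520.
Reducing modulo 59: 47520 = 805·59 + 25, so 15^23 ≡ 25.

25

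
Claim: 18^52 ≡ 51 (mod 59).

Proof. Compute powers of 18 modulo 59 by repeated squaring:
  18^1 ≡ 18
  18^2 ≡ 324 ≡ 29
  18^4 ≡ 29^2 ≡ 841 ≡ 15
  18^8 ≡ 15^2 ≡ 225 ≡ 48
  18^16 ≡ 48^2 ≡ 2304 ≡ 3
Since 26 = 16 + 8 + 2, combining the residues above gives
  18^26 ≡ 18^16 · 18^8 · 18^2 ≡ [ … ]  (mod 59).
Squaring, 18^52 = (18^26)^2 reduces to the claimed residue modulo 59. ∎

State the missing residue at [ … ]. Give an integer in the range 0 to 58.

18^16 · 18^8 · 18^2 ≡ 3 · 48 · 29 = 4176.
4176 mod 59 = 46, so 18^26 ≡ 46 (mod 59).

46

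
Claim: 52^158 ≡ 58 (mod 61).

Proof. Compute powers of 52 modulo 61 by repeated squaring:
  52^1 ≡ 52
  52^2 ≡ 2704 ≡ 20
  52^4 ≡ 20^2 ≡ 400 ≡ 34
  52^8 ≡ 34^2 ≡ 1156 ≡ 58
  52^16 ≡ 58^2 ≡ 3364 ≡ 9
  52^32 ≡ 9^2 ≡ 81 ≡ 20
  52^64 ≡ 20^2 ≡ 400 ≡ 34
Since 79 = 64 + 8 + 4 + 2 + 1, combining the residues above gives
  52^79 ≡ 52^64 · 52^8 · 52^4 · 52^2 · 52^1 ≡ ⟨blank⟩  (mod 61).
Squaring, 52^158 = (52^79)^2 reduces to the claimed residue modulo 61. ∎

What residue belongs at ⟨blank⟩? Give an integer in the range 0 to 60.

27

Multiply the listed residues: 34 · 58 · 34 · 20 · 52 = 1972 → 67048 → 1340960 → 69729920.
Reducing modulo 61: 69729920 = 1143113·61 + 27, so 52^79 ≡ 27.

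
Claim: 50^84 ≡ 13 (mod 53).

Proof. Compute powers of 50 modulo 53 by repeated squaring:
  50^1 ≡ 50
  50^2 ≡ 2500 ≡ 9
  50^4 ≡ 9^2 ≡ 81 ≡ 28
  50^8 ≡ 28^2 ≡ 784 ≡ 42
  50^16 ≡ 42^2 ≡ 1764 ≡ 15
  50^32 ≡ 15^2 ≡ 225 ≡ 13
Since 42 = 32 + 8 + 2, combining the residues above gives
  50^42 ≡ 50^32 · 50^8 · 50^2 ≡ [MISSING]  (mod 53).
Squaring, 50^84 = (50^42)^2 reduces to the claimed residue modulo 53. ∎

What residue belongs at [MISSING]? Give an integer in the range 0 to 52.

38

50^32 · 50^8 · 50^2 ≡ 13 · 42 · 9 = 4914.
4914 mod 53 = 38, so 50^42 ≡ 38 (mod 53).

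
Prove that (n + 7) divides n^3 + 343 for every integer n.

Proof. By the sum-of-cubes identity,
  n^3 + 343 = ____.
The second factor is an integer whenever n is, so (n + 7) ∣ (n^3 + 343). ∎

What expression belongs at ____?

a^3 + b^3 = (a + b)(a^2 - ab + b^2). With a = n, b = 7:
n^3 + 343 = (n + 7)(n^2 - 7n + 49).

(n + 7)(n^2 - 7n + 49)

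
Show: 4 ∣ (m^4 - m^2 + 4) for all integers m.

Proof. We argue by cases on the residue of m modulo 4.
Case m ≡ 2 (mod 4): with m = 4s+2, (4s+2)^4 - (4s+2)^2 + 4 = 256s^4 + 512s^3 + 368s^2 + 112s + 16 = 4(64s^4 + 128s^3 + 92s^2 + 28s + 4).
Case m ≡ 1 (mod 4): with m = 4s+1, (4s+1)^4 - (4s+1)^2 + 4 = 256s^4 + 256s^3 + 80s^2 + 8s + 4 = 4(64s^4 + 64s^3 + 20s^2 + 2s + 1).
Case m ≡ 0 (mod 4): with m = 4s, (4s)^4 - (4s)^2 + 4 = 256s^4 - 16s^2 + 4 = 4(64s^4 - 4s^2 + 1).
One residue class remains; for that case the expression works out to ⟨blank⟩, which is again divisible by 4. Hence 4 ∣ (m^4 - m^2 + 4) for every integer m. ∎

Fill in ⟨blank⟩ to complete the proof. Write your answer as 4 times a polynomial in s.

4(64s^4 + 192s^3 + 212s^2 + 102s + 19)

The residues treated are {2, 1, 0}, so the missing case is m ≡ 3 (mod 4); write m = 4s+3.
Then (4s+3)^4 - (4s+3)^2 + 4 = 256s^4 + 768s^3 + 848s^2 + 408s + 76 = 4(64s^4 + 192s^3 + 212s^2 + 102s + 19).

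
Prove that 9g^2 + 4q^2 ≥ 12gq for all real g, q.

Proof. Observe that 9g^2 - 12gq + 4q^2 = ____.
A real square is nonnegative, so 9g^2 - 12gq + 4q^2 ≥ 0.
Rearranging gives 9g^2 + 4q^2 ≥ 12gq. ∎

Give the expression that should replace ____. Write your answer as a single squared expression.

The leading and trailing coefficients are 3^2 and 2^2, and 12 = 2·3·2, so the trinomial is (3g - 2q)^2.
Hence 9g^2 - 12gq + 4q^2 ≥ 0.

(3g - 2q)^2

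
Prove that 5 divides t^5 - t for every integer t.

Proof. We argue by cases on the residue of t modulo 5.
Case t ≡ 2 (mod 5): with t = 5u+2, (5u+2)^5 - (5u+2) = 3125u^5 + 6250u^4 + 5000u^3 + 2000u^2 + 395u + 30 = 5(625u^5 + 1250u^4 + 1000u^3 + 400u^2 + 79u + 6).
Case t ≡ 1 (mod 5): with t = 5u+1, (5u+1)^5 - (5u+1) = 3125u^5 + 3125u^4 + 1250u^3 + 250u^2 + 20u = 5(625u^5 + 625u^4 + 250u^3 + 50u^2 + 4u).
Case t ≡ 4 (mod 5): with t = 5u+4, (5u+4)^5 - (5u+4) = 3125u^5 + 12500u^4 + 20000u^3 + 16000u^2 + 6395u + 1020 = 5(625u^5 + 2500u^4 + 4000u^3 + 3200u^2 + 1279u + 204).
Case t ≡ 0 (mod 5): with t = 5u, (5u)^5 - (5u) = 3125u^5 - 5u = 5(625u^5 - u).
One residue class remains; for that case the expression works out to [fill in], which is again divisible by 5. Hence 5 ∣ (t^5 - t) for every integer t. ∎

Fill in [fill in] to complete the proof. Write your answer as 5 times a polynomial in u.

5(625u^5 + 1875u^4 + 2250u^3 + 1350u^2 + 404u + 48)

The residues treated are {2, 1, 4, 0}, so the missing case is t ≡ 3 (mod 5); write t = 5u+3.
Then (5u+3)^5 - (5u+3) = 3125u^5 + 9375u^4 + 11250u^3 + 6750u^2 + 2020u + 240 = 5(625u^5 + 1875u^4 + 2250u^3 + 1350u^2 + 404u + 48).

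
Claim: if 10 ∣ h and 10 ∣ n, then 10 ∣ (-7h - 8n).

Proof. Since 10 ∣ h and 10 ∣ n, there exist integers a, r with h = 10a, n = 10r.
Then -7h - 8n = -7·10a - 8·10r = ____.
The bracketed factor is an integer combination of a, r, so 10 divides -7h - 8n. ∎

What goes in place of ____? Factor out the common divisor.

10(-7a - 8r)

Each term has a factor of 10: -7·10a - 8·10r = 10·(-7a - 8r).
Since -7a - 8r is an integer, 10 ∣ (-7h - 8n).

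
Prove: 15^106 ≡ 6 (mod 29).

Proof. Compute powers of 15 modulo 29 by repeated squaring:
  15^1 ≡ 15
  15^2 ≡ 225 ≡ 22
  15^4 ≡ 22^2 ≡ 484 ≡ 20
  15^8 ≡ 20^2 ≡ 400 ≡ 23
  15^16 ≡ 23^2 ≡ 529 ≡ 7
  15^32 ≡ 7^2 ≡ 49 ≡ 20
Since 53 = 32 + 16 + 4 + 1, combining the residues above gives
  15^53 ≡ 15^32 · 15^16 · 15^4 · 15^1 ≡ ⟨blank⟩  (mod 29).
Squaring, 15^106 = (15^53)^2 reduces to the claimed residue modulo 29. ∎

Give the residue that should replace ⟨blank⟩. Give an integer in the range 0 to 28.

8

15^32 · 15^16 · 15^4 · 15^1 ≡ 20 · 7 · 20 · 15 = 42000.
42000 mod 29 = 8, so 15^53 ≡ 8 (mod 29).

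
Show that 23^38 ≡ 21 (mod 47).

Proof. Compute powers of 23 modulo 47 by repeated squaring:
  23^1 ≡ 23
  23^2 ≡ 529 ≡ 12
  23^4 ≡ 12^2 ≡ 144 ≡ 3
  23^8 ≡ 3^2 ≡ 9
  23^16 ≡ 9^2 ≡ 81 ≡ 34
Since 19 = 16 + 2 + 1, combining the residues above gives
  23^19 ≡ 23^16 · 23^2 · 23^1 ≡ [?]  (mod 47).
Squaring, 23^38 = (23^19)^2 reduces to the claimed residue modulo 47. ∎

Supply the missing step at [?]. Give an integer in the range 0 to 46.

31

Multiply the listed residues: 34 · 12 · 23 = 408 → 9384.
Reducing modulo 47: 9384 = 199·47 + 31, so 23^19 ≡ 31.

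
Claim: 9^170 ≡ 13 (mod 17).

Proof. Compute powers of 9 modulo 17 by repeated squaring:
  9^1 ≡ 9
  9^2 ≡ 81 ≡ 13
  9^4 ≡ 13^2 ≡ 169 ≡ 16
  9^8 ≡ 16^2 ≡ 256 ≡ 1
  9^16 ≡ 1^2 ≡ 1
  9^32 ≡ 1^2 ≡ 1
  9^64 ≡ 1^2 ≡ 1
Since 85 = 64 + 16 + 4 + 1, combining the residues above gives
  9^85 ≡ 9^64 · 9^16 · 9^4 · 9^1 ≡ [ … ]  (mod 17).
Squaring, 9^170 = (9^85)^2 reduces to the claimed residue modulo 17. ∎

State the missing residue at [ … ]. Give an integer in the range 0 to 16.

8

9^64 · 9^16 · 9^4 · 9^1 ≡ 1 · 1 · 16 · 9 = 144.
144 mod 17 = 8, so 9^85 ≡ 8 (mod 17).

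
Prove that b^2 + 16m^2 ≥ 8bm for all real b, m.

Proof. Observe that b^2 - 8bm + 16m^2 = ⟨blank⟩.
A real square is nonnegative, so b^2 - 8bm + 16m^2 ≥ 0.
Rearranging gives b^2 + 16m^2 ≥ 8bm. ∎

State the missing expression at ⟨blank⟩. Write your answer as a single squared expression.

(b - 4m)^2

b^2 - 8bm + 16m^2 is a perfect-square trinomial: the outer terms are (b)^2 and (4m)^2, and the cross term is -2·b·4m.
So b^2 - 8bm + 16m^2 = (b - 4m)^2 ≥ 0.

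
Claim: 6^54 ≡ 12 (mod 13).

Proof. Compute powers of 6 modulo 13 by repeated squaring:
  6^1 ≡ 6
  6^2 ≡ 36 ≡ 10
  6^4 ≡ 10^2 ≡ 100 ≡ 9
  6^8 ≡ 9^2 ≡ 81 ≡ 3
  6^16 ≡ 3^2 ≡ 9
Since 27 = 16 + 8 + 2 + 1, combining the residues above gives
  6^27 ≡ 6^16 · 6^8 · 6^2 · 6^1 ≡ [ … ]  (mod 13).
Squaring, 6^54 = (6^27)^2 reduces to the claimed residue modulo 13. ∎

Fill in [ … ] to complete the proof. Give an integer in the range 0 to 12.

8

Multiply the listed residues: 9 · 3 · 10 · 6 = 27 → 270 → 1620.
Reducing modulo 13: 1620 = 124·13 + 8, so 6^27 ≡ 8.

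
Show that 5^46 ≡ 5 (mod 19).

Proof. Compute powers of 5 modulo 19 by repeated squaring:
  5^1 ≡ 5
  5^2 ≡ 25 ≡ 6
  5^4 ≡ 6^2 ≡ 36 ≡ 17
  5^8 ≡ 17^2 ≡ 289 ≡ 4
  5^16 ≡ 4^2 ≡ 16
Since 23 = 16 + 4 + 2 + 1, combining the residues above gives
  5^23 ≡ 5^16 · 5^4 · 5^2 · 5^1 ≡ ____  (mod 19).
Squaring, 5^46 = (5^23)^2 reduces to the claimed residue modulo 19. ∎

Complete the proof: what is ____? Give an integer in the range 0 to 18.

Multiply the listed residues: 16 · 17 · 6 · 5 = 272 → 1632 → 8160.
Reducing modulo 19: 8160 = 429·19 + 9, so 5^23 ≡ 9.

9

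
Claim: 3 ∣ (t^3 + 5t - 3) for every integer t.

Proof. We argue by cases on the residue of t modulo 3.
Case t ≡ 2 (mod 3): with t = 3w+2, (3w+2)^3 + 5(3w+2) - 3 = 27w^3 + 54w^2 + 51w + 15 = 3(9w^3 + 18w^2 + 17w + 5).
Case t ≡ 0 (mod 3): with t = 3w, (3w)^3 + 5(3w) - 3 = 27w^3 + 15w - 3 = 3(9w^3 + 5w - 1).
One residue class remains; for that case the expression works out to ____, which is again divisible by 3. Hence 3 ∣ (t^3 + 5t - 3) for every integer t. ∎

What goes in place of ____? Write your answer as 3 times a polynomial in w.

3(9w^3 + 9w^2 + 8w + 1)

The residues treated are {2, 0}, so the missing case is t ≡ 1 (mod 3); write t = 3w+1.
Then (3w+1)^3 + 5(3w+1) - 3 = 27w^3 + 27w^2 + 24w + 3 = 3(9w^3 + 9w^2 + 8w + 1).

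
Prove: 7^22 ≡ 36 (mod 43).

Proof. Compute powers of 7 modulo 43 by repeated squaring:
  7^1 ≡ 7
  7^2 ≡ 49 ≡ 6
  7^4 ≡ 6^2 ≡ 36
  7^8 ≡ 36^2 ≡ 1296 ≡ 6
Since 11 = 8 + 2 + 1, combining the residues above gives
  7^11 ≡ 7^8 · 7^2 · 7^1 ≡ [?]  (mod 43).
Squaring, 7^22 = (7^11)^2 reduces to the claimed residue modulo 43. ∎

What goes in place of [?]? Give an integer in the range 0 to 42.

37

7^8 · 7^2 · 7^1 ≡ 6 · 6 · 7 = 252.
252 mod 43 = 37, so 7^11 ≡ 37 (mod 43).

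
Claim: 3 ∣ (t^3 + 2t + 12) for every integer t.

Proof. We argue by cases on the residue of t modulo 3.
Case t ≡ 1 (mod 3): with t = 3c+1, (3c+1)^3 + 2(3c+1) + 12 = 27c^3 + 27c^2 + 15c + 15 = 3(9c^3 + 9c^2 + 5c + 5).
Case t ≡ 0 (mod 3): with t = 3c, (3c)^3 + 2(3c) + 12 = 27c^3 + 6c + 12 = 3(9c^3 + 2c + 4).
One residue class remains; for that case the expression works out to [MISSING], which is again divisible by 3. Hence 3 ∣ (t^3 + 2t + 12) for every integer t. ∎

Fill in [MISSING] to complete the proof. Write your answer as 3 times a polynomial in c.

The residues treated are {1, 0}, so the missing case is t ≡ 2 (mod 3); write t = 3c+2.
Then (3c+2)^3 + 2(3c+2) + 12 = 27c^3 + 54c^2 + 42c + 24 = 3(9c^3 + 18c^2 + 14c + 8).

3(9c^3 + 18c^2 + 14c + 8)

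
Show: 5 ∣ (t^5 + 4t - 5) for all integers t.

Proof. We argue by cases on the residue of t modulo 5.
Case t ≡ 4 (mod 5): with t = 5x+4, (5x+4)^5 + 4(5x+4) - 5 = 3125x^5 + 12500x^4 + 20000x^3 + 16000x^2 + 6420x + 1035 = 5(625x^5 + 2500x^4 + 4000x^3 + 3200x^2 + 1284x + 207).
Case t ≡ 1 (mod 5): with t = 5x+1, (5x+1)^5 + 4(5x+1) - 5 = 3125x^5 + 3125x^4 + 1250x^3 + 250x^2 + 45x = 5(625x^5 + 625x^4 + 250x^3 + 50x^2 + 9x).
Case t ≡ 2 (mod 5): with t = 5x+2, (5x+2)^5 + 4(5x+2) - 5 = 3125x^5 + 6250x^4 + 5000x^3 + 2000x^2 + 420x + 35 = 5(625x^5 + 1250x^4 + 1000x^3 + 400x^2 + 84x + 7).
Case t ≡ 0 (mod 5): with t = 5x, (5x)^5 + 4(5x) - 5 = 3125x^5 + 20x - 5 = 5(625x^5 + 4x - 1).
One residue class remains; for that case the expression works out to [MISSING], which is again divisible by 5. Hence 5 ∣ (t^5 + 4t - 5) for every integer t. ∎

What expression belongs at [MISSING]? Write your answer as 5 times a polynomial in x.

Only t ≡ 3 (mod 5) is unaccounted for. Put t = 5x+3:
(5x+3)^5 + 4(5x+3) - 5 expands to 3125x^5 + 9375x^4 + 11250x^3 + 6750x^2 + 2045x + 250,
and factoring out 5 leaves 5(625x^5 + 1875x^4 + 2250x^3 + 1350x^2 + 409x + 50).

5(625x^5 + 1875x^4 + 2250x^3 + 1350x^2 + 409x + 50)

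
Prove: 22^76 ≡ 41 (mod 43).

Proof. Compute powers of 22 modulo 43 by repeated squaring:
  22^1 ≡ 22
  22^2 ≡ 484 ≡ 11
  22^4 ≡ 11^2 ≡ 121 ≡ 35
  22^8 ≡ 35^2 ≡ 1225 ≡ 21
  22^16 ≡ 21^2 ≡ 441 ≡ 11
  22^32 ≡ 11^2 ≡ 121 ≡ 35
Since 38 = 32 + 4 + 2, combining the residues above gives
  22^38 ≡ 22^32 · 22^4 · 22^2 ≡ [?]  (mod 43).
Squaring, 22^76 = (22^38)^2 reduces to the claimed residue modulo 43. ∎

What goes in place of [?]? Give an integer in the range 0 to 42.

16

Multiply the listed residues: 35 · 35 · 11 = 1225 → 13475.
Reducing modulo 43: 13475 = 313·43 + 16, so 22^38 ≡ 16.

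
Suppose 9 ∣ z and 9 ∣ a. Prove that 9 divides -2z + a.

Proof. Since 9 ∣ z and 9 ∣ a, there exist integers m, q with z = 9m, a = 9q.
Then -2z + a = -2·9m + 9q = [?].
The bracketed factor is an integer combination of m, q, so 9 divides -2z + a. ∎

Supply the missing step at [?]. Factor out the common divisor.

9(-2m + q)

Pull the common 9 out of every term: -2·9m + 9q = 9(-2m + q).
-2m + q is an integer, which exhibits the divisibility.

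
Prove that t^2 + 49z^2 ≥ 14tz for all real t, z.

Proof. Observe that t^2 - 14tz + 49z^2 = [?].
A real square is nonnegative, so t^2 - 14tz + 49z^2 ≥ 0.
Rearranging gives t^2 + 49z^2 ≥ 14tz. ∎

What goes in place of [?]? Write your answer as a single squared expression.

t^2 - 14tz + 49z^2 is a perfect-square trinomial: the outer terms are (t)^2 and (7z)^2, and the cross term is -2·t·7z.
So t^2 - 14tz + 49z^2 = (t - 7z)^2 ≥ 0.

(t - 7z)^2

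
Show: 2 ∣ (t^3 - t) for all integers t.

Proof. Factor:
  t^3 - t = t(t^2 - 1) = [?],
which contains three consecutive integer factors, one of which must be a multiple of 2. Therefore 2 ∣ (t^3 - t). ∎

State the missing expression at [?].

(t - 1)t(t + 1)

t(t^2 - 1) = t(t - 1)(t + 1) = (t - 1)t(t + 1).
These three factors are consecutive integers, so their product is divisible by 2.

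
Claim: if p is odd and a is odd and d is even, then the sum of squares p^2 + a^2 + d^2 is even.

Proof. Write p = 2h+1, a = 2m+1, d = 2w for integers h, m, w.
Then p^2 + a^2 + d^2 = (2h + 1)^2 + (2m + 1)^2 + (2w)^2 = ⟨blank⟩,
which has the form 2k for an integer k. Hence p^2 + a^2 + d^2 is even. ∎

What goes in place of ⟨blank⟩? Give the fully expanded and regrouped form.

2(2h^2 + 2h + 2m^2 + 2m + 2w^2 + 1)

Expanding: (2h + 1)^2 + (2m + 1)^2 + (2w)^2 = 4h^2 + 4h + 4m^2 + 4m + 4w^2 + 2.
Every term is even; pulling out the factor of 2 gives 2(2h^2 + 2h + 2m^2 + 2m + 2w^2 + 1).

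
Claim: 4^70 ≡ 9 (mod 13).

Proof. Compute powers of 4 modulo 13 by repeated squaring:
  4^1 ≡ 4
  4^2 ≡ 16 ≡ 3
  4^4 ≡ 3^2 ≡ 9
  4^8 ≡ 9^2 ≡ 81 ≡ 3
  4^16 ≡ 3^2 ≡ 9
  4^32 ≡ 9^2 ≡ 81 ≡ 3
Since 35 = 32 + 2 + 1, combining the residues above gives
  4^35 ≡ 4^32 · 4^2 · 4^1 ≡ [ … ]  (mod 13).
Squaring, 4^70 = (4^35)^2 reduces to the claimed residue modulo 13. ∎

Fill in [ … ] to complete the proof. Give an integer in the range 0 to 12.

10

4^32 · 4^2 · 4^1 ≡ 3 · 3 · 4 = 36.
36 mod 13 = 10, so 4^35 ≡ 10 (mod 13).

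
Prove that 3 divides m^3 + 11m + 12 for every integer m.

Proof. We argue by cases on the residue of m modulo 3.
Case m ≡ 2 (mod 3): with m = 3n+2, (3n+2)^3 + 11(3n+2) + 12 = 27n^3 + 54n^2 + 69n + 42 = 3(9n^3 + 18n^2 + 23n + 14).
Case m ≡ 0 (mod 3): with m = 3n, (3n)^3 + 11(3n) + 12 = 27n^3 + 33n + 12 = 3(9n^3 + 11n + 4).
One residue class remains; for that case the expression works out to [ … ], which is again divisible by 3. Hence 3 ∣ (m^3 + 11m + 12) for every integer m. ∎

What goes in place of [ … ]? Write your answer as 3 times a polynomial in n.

3(9n^3 + 9n^2 + 14n + 8)

Only m ≡ 1 (mod 3) is unaccounted for. Put m = 3n+1:
(3n+1)^3 + 11(3n+1) + 12 expands to 27n^3 + 27n^2 + 42n + 24,
and factoring out 3 leaves 3(9n^3 + 9n^2 + 14n + 8).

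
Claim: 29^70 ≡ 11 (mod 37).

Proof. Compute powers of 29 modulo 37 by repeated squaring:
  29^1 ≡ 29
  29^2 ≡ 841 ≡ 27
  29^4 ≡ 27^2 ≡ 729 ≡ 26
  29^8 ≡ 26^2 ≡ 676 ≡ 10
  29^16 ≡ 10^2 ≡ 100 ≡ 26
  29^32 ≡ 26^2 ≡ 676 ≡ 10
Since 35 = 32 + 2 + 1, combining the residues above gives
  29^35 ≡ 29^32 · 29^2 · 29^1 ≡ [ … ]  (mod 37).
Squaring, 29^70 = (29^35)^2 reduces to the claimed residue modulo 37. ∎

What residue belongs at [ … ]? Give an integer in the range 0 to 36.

Multiply the listed residues: 10 · 27 · 29 = 270 → 7830.
Reducing modulo 37: 7830 = 211·37 + 23, so 29^35 ≡ 23.

23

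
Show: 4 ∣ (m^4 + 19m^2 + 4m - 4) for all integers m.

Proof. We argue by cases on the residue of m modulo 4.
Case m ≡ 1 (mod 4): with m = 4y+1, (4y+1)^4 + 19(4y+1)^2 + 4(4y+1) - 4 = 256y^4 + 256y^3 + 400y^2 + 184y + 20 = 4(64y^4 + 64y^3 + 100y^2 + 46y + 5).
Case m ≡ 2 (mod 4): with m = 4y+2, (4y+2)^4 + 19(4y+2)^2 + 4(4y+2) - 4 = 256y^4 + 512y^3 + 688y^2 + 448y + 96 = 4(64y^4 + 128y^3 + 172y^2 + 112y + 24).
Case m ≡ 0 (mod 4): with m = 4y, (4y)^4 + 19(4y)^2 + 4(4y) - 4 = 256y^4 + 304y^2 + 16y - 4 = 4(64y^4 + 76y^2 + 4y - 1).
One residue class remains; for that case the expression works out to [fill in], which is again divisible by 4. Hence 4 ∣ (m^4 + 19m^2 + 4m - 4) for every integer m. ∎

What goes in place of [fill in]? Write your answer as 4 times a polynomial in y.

4(64y^4 + 192y^3 + 292y^2 + 226y + 65)

Only m ≡ 3 (mod 4) is unaccounted for. Put m = 4y+3:
(4y+3)^4 + 19(4y+3)^2 + 4(4y+3) - 4 expands to 256y^4 + 768y^3 + 1168y^2 + 904y + 260,
and factoring out 4 leaves 4(64y^4 + 192y^3 + 292y^2 + 226y + 65).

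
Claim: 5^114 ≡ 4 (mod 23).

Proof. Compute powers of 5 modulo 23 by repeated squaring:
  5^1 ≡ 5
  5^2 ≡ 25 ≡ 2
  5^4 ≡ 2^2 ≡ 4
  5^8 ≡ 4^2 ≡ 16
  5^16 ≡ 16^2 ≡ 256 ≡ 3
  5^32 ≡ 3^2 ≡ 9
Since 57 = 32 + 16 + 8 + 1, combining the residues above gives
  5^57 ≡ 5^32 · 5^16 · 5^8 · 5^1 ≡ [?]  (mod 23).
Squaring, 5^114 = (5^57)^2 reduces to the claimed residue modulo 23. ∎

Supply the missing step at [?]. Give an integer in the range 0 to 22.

21

5^32 · 5^16 · 5^8 · 5^1 ≡ 9 · 3 · 16 · 5 = 2160.
2160 mod 23 = 21, so 5^57 ≡ 21 (mod 23).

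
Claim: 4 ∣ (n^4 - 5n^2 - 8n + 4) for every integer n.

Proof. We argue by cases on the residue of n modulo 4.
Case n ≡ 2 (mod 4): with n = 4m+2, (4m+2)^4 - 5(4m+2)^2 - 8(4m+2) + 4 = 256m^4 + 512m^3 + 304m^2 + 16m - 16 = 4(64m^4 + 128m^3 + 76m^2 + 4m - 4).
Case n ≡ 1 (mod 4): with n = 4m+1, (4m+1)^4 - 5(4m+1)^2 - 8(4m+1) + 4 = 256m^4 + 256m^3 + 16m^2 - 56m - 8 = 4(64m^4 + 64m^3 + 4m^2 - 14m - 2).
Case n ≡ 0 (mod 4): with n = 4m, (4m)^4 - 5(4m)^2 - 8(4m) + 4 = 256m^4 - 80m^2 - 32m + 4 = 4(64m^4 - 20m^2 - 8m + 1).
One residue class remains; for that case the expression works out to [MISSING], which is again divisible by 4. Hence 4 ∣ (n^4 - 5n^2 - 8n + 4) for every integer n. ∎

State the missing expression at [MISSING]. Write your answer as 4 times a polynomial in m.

4(64m^4 + 192m^3 + 196m^2 + 70m + 4)

The residues treated are {2, 1, 0}, so the missing case is n ≡ 3 (mod 4); write n = 4m+3.
Then (4m+3)^4 - 5(4m+3)^2 - 8(4m+3) + 4 = 256m^4 + 768m^3 + 784m^2 + 280m + 16 = 4(64m^4 + 192m^3 + 196m^2 + 70m + 4).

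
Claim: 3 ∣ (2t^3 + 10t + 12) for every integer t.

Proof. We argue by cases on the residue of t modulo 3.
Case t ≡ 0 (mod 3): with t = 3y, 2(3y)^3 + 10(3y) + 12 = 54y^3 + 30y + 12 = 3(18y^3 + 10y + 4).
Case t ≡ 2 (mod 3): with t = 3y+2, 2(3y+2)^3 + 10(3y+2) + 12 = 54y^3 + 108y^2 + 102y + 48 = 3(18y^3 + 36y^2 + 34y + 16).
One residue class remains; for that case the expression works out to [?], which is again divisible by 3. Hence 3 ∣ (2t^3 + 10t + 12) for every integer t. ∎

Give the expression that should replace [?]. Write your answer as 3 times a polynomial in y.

3(18y^3 + 18y^2 + 16y + 8)

Only t ≡ 1 (mod 3) is unaccounted for. Put t = 3y+1:
2(3y+1)^3 + 10(3y+1) + 12 expands to 54y^3 + 54y^2 + 48y + 24,
and factoring out 3 leaves 3(18y^3 + 18y^2 + 16y + 8).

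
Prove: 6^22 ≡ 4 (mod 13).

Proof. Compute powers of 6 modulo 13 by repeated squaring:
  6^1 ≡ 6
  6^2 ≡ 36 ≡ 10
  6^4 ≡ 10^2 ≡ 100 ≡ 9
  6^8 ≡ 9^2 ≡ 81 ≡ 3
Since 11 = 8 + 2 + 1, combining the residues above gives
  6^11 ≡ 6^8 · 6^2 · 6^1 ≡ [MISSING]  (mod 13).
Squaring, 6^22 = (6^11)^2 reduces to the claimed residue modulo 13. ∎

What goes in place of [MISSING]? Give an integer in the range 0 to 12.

6^8 · 6^2 · 6^1 ≡ 3 · 10 · 6 = 180.
180 mod 13 = 11, so 6^11 ≡ 11 (mod 13).

11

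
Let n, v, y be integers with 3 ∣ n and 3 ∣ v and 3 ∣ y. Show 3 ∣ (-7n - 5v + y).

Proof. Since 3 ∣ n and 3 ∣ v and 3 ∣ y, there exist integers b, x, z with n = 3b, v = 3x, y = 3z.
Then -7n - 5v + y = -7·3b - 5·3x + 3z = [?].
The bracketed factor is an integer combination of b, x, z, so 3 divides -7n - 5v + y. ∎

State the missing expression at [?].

Pull the common 3 out of every term: -7·3b - 5·3x + 3z = 3(-7b - 5x + z).
-7b - 5x + z is an integer, which exhibits the divisibility.

3(-7b - 5x + z)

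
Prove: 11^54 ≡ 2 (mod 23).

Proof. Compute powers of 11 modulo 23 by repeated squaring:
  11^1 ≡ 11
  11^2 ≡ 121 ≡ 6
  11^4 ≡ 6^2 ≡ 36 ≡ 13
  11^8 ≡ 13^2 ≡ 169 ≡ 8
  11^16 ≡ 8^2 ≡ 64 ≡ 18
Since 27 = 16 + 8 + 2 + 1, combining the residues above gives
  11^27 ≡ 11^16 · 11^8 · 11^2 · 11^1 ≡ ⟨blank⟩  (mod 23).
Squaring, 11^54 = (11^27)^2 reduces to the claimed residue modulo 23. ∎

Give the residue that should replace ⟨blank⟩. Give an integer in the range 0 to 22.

11^16 · 11^8 · 11^2 · 11^1 ≡ 18 · 8 · 6 · 11 = 9504.
9504 mod 23 = 5, so 11^27 ≡ 5 (mod 23).

5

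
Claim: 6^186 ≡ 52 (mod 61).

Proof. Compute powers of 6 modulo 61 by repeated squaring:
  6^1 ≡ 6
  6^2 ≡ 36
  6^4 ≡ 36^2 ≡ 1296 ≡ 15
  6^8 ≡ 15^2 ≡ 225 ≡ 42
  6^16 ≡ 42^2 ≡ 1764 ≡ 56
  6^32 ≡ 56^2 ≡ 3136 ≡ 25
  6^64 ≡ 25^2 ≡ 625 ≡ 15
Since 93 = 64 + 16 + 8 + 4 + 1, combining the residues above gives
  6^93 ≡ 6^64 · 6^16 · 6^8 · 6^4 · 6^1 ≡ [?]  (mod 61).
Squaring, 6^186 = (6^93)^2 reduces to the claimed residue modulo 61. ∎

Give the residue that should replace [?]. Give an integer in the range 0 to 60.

28

Multiply the listed residues: 15 · 56 · 42 · 15 · 6 = 840 → 35280 → 529200 → 3175200.
Reducing modulo 61: 3175200 = 52052·61 + 28, so 6^93 ≡ 28.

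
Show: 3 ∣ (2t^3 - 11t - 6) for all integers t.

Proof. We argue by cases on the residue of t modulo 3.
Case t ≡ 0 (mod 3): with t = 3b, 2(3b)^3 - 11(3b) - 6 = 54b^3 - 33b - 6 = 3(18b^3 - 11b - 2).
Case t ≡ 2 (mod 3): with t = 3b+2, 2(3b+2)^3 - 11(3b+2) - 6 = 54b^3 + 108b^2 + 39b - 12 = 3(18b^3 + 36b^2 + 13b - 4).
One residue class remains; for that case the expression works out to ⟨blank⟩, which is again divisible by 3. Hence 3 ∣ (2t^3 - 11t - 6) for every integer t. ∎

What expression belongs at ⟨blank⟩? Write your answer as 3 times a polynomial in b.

The residues treated are {0, 2}, so the missing case is t ≡ 1 (mod 3); write t = 3b+1.
Then 2(3b+1)^3 - 11(3b+1) - 6 = 54b^3 + 54b^2 - 15b - 15 = 3(18b^3 + 18b^2 - 5b - 5).

3(18b^3 + 18b^2 - 5b - 5)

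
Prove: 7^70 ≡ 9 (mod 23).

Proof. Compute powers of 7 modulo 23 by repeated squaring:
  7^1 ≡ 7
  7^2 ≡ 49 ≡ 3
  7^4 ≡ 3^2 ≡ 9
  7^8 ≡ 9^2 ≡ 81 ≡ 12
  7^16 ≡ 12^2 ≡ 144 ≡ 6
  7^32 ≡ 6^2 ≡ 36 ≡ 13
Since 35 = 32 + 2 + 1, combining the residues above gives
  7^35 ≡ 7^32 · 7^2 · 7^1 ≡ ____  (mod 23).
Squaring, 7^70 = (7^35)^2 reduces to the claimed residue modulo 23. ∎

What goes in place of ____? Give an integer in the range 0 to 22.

20

7^32 · 7^2 · 7^1 ≡ 13 · 3 · 7 = 273.
273 mod 23 = 20, so 7^35 ≡ 20 (mod 23).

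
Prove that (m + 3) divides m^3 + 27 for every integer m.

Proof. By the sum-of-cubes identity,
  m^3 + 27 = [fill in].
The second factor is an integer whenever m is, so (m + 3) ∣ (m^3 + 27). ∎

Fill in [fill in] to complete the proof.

Polynomial division of m^3 + 27 by m + 3 leaves remainder 0 and quotient m^2 - 3m + 9.
Hence m^3 + 27 = (m + 3)(m^2 - 3m + 9).

(m + 3)(m^2 - 3m + 9)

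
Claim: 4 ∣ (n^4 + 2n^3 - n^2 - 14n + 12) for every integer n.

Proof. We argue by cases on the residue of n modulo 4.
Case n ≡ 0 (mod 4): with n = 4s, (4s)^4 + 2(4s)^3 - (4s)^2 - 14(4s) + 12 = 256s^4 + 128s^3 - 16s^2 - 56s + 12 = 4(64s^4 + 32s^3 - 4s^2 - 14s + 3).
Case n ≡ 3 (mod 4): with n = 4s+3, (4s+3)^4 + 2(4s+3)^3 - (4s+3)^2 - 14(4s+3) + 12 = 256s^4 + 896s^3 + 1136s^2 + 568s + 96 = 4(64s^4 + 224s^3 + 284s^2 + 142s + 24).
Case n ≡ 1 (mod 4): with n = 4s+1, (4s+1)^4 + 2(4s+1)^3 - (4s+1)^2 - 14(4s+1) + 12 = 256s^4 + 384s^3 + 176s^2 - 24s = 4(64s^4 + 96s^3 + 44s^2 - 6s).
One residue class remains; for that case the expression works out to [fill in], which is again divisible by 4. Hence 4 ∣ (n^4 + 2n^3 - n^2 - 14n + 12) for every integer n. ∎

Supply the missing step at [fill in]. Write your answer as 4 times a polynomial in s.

Only n ≡ 2 (mod 4) is unaccounted for. Put n = 4s+2:
(4s+2)^4 + 2(4s+2)^3 - (4s+2)^2 - 14(4s+2) + 12 expands to 256s^4 + 640s^3 + 560s^2 + 152s + 12,
and factoring out 4 leaves 4(64s^4 + 160s^3 + 140s^2 + 38s + 3).

4(64s^4 + 160s^3 + 140s^2 + 38s + 3)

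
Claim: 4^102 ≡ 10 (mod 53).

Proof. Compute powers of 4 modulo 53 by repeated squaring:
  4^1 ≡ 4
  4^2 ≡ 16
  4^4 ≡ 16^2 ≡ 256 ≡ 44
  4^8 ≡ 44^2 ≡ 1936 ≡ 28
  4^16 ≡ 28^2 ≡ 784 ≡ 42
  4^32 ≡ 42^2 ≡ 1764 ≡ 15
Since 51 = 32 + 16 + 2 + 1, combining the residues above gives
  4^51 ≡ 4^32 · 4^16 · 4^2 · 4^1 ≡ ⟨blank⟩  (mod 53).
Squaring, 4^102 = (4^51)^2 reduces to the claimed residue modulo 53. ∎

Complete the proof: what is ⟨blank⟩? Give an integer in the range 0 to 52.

40

4^32 · 4^16 · 4^2 · 4^1 ≡ 15 · 42 · 16 · 4 = 40320.
40320 mod 53 = 40, so 4^51 ≡ 40 (mod 53).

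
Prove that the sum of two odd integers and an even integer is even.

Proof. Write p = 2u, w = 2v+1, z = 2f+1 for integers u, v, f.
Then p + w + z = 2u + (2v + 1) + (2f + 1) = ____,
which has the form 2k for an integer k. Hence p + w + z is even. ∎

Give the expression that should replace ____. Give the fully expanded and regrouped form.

2(f + u + v + 1)

Expanding: 2u + (2v + 1) + (2f + 1) = 2f + 2u + 2v + 2.
Every term is even; pulling out the factor of 2 gives 2(f + u + v + 1).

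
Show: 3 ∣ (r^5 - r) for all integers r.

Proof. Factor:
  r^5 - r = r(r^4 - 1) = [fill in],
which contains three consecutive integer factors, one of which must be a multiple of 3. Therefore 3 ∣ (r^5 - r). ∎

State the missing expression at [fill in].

(r - 1)r(r + 1)(r^2 + 1)

r^4 - 1 = (r^2 - 1)(r^2 + 1), and r^2 - 1 = (r-1)(r+1).
So r(r^4 - 1) = (r - 1)r(r + 1)(r^2 + 1).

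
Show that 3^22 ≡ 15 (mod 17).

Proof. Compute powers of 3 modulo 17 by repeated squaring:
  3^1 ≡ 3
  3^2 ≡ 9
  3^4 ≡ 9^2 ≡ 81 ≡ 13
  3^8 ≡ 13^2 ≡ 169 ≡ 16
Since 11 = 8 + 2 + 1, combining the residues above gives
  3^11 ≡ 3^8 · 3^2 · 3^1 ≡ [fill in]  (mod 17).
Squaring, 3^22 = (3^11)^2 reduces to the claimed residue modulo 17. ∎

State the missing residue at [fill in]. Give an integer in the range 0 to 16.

7

3^8 · 3^2 · 3^1 ≡ 16 · 9 · 3 = 432.
432 mod 17 = 7, so 3^11 ≡ 7 (mod 17).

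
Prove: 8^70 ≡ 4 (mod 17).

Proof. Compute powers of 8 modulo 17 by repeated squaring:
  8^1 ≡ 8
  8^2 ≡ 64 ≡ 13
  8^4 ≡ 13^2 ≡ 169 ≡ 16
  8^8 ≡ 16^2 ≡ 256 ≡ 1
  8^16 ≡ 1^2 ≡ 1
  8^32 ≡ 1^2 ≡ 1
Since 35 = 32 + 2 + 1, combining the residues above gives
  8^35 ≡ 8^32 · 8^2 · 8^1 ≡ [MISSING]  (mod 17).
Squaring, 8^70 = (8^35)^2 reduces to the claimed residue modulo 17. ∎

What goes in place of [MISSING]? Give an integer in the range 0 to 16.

2

8^32 · 8^2 · 8^1 ≡ 1 · 13 · 8 = 104.
104 mod 17 = 2, so 8^35 ≡ 2 (mod 17).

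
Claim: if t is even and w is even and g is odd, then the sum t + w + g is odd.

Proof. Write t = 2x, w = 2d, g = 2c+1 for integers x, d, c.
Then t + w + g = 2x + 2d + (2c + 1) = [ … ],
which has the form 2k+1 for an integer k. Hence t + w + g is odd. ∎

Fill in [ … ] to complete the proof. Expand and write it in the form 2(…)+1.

2(c + d + x) + 1

Expanding: 2x + 2d + (2c + 1) = 2c + 2d + 2x + 1.
Every term except the constant is even, so this is 2(c + d + x) + 1,
and c + d + x ∈ ℤ gives the required form.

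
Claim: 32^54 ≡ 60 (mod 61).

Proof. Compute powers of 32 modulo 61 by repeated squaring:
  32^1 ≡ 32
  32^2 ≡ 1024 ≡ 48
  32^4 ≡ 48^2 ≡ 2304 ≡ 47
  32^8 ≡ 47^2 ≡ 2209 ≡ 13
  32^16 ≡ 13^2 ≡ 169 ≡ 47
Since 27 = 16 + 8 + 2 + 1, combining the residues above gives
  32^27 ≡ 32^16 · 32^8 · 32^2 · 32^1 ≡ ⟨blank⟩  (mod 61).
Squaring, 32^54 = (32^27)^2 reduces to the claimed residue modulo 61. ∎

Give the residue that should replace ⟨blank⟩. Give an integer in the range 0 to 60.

11

32^16 · 32^8 · 32^2 · 32^1 ≡ 47 · 13 · 48 · 32 = 938496.
938496 mod 61 = 11, so 32^27 ≡ 11 (mod 61).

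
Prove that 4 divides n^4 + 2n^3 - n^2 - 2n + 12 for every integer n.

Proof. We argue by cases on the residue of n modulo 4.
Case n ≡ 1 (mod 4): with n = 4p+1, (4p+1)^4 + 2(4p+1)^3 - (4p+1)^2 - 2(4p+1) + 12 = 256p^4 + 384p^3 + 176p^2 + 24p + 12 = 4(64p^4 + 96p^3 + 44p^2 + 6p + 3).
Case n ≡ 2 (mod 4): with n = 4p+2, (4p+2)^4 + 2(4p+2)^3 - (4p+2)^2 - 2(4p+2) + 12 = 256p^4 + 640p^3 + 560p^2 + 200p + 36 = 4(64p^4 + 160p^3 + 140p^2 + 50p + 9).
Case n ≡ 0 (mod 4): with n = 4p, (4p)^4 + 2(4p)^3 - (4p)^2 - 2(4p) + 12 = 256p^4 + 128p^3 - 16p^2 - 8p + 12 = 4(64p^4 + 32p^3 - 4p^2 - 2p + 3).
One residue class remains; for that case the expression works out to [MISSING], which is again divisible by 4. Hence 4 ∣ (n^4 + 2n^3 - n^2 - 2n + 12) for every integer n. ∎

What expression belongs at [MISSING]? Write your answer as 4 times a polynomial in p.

4(64p^4 + 224p^3 + 284p^2 + 154p + 33)

The residues treated are {1, 2, 0}, so the missing case is n ≡ 3 (mod 4); write n = 4p+3.
Then (4p+3)^4 + 2(4p+3)^3 - (4p+3)^2 - 2(4p+3) + 12 = 256p^4 + 896p^3 + 1136p^2 + 616p + 132 = 4(64p^4 + 224p^3 + 284p^2 + 154p + 33).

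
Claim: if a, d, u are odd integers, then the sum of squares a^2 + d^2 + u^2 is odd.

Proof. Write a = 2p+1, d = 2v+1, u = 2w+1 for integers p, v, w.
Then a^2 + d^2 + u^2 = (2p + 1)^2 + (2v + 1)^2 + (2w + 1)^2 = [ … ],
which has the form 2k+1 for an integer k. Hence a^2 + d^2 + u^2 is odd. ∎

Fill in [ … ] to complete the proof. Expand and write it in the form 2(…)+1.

Expanding: (2p + 1)^2 + (2v + 1)^2 + (2w + 1)^2 = 4p^2 + 4p + 4v^2 + 4v + 4w^2 + 4w + 3.
Every term except the constant is even, so this is 2(2p^2 + 2p + 2v^2 + 2v + 2w^2 + 2w + 1) + 1,
and 2p^2 + 2p + 2v^2 + 2v + 2w^2 + 2w + 1 ∈ ℤ gives the required form.

2(2p^2 + 2p + 2v^2 + 2v + 2w^2 + 2w + 1) + 1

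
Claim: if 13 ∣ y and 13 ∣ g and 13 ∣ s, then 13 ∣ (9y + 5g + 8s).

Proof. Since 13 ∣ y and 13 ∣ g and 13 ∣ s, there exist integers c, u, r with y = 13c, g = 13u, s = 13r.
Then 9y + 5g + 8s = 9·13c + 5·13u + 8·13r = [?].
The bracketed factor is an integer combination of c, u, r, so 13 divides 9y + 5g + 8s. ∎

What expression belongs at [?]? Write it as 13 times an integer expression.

Each term has a factor of 13: 9·13c + 5·13u + 8·13r = 13·(9c + 8r + 5u).
Since 9c + 8r + 5u is an integer, 13 ∣ (9y + 5g + 8s).

13(9c + 8r + 5u)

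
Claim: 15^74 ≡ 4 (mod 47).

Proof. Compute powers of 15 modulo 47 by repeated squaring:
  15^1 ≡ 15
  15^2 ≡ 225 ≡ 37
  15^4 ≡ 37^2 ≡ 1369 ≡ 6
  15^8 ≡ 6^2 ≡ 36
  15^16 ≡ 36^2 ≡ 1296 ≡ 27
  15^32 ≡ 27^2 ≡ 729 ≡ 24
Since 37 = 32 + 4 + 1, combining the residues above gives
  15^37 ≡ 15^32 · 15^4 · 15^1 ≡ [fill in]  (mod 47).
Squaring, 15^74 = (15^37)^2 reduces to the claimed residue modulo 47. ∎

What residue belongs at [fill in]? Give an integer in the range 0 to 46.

45

15^32 · 15^4 · 15^1 ≡ 24 · 6 · 15 = 2160.
2160 mod 47 = 45, so 15^37 ≡ 45 (mod 47).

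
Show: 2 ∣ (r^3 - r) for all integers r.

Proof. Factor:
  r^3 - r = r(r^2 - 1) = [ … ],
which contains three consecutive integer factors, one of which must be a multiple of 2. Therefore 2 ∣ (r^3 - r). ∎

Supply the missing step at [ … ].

r(r^2 - 1) = r(r - 1)(r + 1) = (r - 1)r(r + 1).
These three factors are consecutive integers, so their product is divisible by 2.

(r - 1)r(r + 1)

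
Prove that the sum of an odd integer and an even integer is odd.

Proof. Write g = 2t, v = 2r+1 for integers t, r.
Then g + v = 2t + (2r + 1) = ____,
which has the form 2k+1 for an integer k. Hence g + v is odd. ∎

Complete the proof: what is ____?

2(r + t) + 1

Expanding: 2t + (2r + 1) = 2r + 2t + 1.
Every term except the constant is even, so this is 2(r + t) + 1,
and r + t ∈ ℤ gives the required form.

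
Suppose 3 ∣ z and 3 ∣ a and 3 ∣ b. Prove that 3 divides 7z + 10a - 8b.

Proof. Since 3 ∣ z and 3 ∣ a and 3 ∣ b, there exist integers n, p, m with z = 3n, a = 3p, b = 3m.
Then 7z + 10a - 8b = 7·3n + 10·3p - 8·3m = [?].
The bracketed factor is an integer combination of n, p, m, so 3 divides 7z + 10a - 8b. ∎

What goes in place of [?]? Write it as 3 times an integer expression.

3(-8m + 7n + 10p)

Pull the common 3 out of every term: 7·3n + 10·3p - 8·3m = 3(-8m + 7n + 10p).
-8m + 7n + 10p is an integer, which exhibits the divisibility.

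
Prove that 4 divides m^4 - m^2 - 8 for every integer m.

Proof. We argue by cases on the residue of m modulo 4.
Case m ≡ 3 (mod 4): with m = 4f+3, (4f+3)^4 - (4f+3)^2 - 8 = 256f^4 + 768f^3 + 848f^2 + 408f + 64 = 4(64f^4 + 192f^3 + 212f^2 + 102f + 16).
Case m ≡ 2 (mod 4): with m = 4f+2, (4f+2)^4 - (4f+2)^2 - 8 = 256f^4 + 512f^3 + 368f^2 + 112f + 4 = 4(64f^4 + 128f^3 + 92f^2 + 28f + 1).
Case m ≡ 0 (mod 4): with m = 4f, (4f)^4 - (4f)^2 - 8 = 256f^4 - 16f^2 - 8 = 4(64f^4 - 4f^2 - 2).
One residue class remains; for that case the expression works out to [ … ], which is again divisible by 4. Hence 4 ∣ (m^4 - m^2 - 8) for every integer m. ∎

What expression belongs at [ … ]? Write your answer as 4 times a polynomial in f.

The residues treated are {3, 2, 0}, so the missing case is m ≡ 1 (mod 4); write m = 4f+1.
Then (4f+1)^4 - (4f+1)^2 - 8 = 256f^4 + 256f^3 + 80f^2 + 8f - 8 = 4(64f^4 + 64f^3 + 20f^2 + 2f - 2).

4(64f^4 + 64f^3 + 20f^2 + 2f - 2)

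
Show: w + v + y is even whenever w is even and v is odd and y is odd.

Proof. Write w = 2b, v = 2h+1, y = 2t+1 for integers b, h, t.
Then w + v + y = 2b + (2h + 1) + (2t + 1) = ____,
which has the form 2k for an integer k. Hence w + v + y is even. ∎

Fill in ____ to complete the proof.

2(b + h + t + 1)

Expanding: 2b + (2h + 1) + (2t + 1) = 2b + 2h + 2t + 2.
Every term is even; pulling out the factor of 2 gives 2(b + h + t + 1).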